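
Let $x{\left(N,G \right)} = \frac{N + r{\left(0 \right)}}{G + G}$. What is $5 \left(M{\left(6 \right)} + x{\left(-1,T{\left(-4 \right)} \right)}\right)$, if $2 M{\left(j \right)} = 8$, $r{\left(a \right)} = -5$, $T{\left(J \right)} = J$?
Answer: $\frac{95}{4} \approx 23.75$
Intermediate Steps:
$M{\left(j \right)} = 4$ ($M{\left(j \right)} = \frac{1}{2} \cdot 8 = 4$)
$x{\left(N,G \right)} = \frac{-5 + N}{2 G}$ ($x{\left(N,G \right)} = \frac{N - 5}{G + G} = \frac{-5 + N}{2 G}$)
$5 \left(M{\left(6 \right)} + x{\left(-1,T{\left(-4 \right)} \right)}\right) = 5 \left(4 + \frac{-5 - 1}{2 \left(-4\right)}\right) = 5 \left(4 + \frac{1}{2} \left(- \frac{1}{4}\right) \left(-6\right)\right) = 5 \left(4 + \frac{3}{4}\right) = 5 \cdot \frac{19}{4} = \frac{95}{4}$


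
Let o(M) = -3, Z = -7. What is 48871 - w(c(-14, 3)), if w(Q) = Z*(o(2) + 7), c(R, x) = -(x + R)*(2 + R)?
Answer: 48899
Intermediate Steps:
c(R, x) = -(2 + R)*(R + x) (c(R, x) = -(R + x)*(2 + R) = -(2 + R)*(R + x))
w(Q) = -28 (w(Q) = -7*(-3 + 7) = -7*4 = -28)
48871 - w(c(-14, 3)) = 48871 - 1*(-28) = 48871 + 28 = 48899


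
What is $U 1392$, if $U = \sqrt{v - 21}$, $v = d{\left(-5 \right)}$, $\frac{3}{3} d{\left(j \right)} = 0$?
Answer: $1392 i \sqrt{21} \approx 6378.9 i$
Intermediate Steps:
$d{\left(j \right)} = 0$
$v = 0$
$U = i \sqrt{21}$ ($U = \sqrt{0 - 21} = \sqrt{-21} = i \sqrt{21} \approx 4.5826 i$)
$U 1392 = i \sqrt{21} \cdot 1392 = 1392 i \sqrt{21}$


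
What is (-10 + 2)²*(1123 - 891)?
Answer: 14848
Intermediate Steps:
(-10 + 2)²*(1123 - 891) = (-8)²*232 = 64*232 = 14848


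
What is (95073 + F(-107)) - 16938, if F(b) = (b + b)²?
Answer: 123931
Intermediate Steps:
F(b) = 4*b² (F(b) = (2*b)² = 4*b²)
(95073 + F(-107)) - 16938 = (95073 + 4*(-107)²) - 16938 = (95073 + 4*11449) - 16938 = (95073 + 45796) - 16938 = 140869 - 16938 = 123931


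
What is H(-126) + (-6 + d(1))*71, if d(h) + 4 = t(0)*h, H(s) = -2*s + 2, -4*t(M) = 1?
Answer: -1895/4 ≈ -473.75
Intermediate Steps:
t(M) = -1/4 (t(M) = -1/4*1 = -1/4)
H(s) = 2 - 2*s
d(h) = -4 - h/4
H(-126) + (-6 + d(1))*71 = (2 - 2*(-126)) + (-6 + (-4 - 1/4*1))*71 = (2 + 252) + (-6 + (-4 - 1/4))*71 = 254 + (-6 - 17/4)*71 = 254 - 41/4*71 = 254 - 2911/4 = -1895/4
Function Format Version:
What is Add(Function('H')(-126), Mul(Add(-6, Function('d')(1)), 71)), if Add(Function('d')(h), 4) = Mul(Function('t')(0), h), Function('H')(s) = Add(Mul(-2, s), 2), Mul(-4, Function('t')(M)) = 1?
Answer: Rational(-1895, 4) ≈ -473.75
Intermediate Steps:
Function('t')(M) = Rational(-1, 4) (Function('t')(M) = Mul(Rational(-1, 4), 1) = Rational(-1, 4))
Function('H')(s) = Add(2, Mul(-2, s))
Function('d')(h) = Add(-4, Mul(Rational(-1, 4), h))
Add(Function('H')(-126), Mul(Add(-6, Function('d')(1)), 71)) = Add(Add(2, Mul(-2, -126)), Mul(Add(-6, Add(-4, Mul(Rational(-1, 4), 1))), 71)) = Add(Add(2, 252), Mul(Add(-6, Add(-4, Rational(-1, 4))), 71)) = Add(254, Mul(Add(-6, Rational(-17, 4)), 71)) = Add(254, Mul(Rational(-41, 4), 71)) = Add(254, Rational(-2911, 4)) = Rational(-1895, 4)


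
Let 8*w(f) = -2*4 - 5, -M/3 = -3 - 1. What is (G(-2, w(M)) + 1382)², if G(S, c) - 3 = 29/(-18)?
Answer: 620059801/324 ≈ 1.9138e+6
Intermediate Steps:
M = 12 (M = -3*(-3 - 1) = -3*(-4) = 12)
w(f) = -13/8 (w(f) = (-2*4 - 5)/8 = (-8 - 5)/8 = (⅛)*(-13) = -13/8)
G(S, c) = 25/18 (G(S, c) = 3 + 29/(-18) = 3 + 29*(-1/18) = 3 - 29/18 = 25/18)
(G(-2, w(M)) + 1382)² = (25/18 + 1382)² = (24901/18)² = 620059801/324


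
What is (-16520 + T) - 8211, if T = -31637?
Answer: -56368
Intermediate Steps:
(-16520 + T) - 8211 = (-16520 - 31637) - 8211 = -48157 - 8211 = -56368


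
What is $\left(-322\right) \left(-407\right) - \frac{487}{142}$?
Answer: $\frac{18609181}{142} \approx 1.3105 \cdot 10^{5}$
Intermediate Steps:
$\left(-322\right) \left(-407\right) - \frac{487}{142} = 131054 - \frac{487}{142} = \frac{18609181}{142}$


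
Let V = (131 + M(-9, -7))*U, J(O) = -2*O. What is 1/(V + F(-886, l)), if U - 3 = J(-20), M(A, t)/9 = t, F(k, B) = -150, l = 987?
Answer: 1/2774 ≈ 0.00036049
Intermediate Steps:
M(A, t) = 9*t
U = 43 (U = 3 - 2*(-20) = 3 + 40 = 43)
V = 2924 (V = (131 + 9*(-7))*43 = (131 - 63)*43 = 68*43 = 2924)
1/(V + F(-886, l)) = 1/(2924 - 150) = 1/2774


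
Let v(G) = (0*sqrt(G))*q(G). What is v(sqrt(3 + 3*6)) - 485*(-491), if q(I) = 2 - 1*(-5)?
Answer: 238135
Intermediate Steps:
q(I) = 7 (q(I) = 2 + 5 = 7)
v(G) = 0 (v(G) = (0*sqrt(G))*7 = 0*7 = 0)
v(sqrt(3 + 3*6)) - 485*(-491) = 0 - 485*(-491) = 0 + 238135 = 238135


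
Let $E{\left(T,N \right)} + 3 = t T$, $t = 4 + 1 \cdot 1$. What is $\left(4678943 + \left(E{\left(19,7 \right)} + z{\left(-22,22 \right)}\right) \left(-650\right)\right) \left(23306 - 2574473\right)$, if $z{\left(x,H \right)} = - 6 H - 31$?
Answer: $-12054501333531$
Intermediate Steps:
$z{\left(x,H \right)} = -31 - 6 H$
$t = 5$ ($t = 4 + 1 = 5$)
$E{\left(T,N \right)} = -3 + 5 T$
$\left(4678943 + \left(E{\left(19,7 \right)} + z{\left(-22,22 \right)}\right) \left(-650\right)\right) \left(23306 - 2574473\right) = \left(4678943 + \left(\left(-3 + 5 \cdot 19\right) - 163\right) \left(-650\right)\right) \left(23306 - 2574473\right) = \left(4678943 + \left(\left(-3 + 95\right) - 163\right) \left(-650\right)\right) \left(-2551167\right) = \left(4678943 + \left(92 - 163\right) \left(-650\right)\right) \left(-2551167\right) = \left(4678943 - -46150\right) \left(-2551167\right) = \left(4678943 + 46150\right) \left(-2551167\right) = 4725093 \left(-2551167\right) = -12054501333531$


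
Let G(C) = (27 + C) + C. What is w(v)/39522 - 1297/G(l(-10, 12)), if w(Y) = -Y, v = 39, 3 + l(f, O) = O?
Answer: -17087263/592830 ≈ -28.823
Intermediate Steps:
l(f, O) = -3 + O
G(C) = 27 + 2*C
w(v)/39522 - 1297/G(l(-10, 12)) = -1*39/39522 - 1297/(27 + 2*(-3 + 12)) = -39*1/39522 - 1297/(27 + 2*9) = -13/13174 - 1297/(27 + 18) = -13/13174 - 1297/45 = -17087263/592830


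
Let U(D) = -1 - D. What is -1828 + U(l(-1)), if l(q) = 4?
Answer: -1833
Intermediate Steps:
-1828 + U(l(-1)) = -1828 + (-1 - 1*4) = -1828 + (-1 - 4) = -1828 - 5 = -1833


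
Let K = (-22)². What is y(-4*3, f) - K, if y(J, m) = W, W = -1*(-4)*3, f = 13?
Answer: -472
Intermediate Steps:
K = 484
W = 12 (W = 4*3 = 12)
y(J, m) = 12
y(-4*3, f) - K = 12 - 1*484 = 12 - 484 = -472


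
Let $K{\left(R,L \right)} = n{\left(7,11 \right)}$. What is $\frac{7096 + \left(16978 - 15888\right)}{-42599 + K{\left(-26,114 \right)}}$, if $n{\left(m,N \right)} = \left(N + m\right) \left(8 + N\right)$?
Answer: $- \frac{8186}{42257} \approx -0.19372$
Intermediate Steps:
$n{\left(m,N \right)} = \left(8 + N\right) \left(N + m\right)$
$K{\left(R,L \right)} = 342$ ($K{\left(R,L \right)} = 11^{2} + 8 \cdot 11 + 8 \cdot 7 + 11 \cdot 7 = 121 + 88 + 56 + 77 = 342$)
$\frac{7096 + \left(16978 - 15888\right)}{-42599 + K{\left(-26,114 \right)}} = \frac{7096 + \left(16978 - 15888\right)}{-42599 + 342} = \frac{7096 + 1090}{-42257} = 8186 \left(- \frac{1}{42257}\right) = - \frac{8186}{42257}$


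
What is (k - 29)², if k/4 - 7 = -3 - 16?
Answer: 5929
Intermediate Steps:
k = -48 (k = 28 + 4*(-3 - 16) = 28 + 4*(-19) = 28 - 76 = -48)
(k - 29)² = (-48 - 29)² = (-77)² = 5929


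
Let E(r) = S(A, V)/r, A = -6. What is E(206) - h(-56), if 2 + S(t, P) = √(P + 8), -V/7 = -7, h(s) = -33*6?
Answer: 20393/103 + √57/206 ≈ 198.03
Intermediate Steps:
h(s) = -198
V = 49 (V = -7*(-7) = 49)
S(t, P) = -2 + √(8 + P) (S(t, P) = -2 + √(P + 8) = -2 + √(8 + P))
E(r) = (-2 + √57)/r (E(r) = (-2 + √(8 + 49))/r = (-2 + √57)/r)
E(206) - h(-56) = (-2 + √57)/206 - 1*(-198) = (-2 + √57)/206 + 198 = (-1/103 + √57/206) + 198 = 20393/103 + √57/206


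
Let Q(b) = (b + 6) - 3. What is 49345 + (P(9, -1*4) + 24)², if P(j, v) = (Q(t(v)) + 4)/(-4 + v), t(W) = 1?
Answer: 49874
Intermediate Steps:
Q(b) = 3 + b (Q(b) = (6 + b) - 3 = 3 + b)
P(j, v) = 8/(-4 + v) (P(j, v) = ((3 + 1) + 4)/(-4 + v) = (4 + 4)/(-4 + v) = 8/(-4 + v))
49345 + (P(9, -1*4) + 24)² = 49345 + (8/(-4 - 1*4) + 24)² = 49345 + (8/(-4 - 4) + 24)² = 49345 + (8/(-8) + 24)² = 49345 + (8*(-⅛) + 24)² = 49345 + (-1 + 24)² = 49345 + 23² = 49345 + 529 = 49874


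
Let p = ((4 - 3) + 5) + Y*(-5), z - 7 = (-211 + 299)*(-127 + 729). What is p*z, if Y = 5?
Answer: -1006677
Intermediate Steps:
z = 52983 (z = 7 + (-211 + 299)*(-127 + 729) = 7 + 88*602 = 7 + 52976 = 52983)
p = -19 (p = ((4 - 3) + 5) + 5*(-5) = (1 + 5) - 25 = 6 - 25 = -19)
p*z = -19*52983 = -1006677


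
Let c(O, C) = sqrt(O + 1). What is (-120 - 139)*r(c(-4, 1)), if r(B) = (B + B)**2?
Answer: 3108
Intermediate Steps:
c(O, C) = sqrt(1 + O)
r(B) = 4*B**2 (r(B) = (2*B)**2 = 4*B**2)
(-120 - 139)*r(c(-4, 1)) = (-120 - 139)*(4*(sqrt(1 - 4))**2) = -1036*(sqrt(-3))**2 = -1036*(I*sqrt(3))**2 = -1036*(-3) = -259*(-12) = 3108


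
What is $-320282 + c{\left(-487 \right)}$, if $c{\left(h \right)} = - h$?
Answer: $-319795$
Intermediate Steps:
$-320282 + c{\left(-487 \right)} = -320282 - -487 = -320282 + 487 = -319795$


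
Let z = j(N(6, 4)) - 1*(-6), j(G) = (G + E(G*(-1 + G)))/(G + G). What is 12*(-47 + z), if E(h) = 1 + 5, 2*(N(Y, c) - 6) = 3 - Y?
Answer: -478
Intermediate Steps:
N(Y, c) = 15/2 - Y/2 (N(Y, c) = 6 + (3 - Y)/2 = 6 + (3/2 - Y/2) = 15/2 - Y/2)
E(h) = 6
j(G) = (6 + G)/(2*G) (j(G) = (G + 6)/(G + G) = (6 + G)/((2*G)) = (6 + G)*(1/(2*G)) = (6 + G)/(2*G))
z = 43/6 (z = (6 + (15/2 - ½*6))/(2*(15/2 - ½*6)) - 1*(-6) = (6 + (15/2 - 3))/(2*(15/2 - 3)) + 6 = (6 + 9/2)/(2*(9/2)) + 6 = (½)*(2/9)*(21/2) + 6 = 7/6 + 6 = 43/6 ≈ 7.1667)
12*(-47 + z) = 12*(-47 + 43/6) = 12*(-239/6) = -478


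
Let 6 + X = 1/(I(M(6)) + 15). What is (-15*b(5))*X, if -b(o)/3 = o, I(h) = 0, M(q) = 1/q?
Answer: -1335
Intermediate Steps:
X = -89/15 (X = -6 + 1/(0 + 15) = -6 + 1/15 = -89/15 ≈ -5.9333)
b(o) = -3*o
(-15*b(5))*X = -(-45)*5*(-89/15) = -15*(-15)*(-89/15) = 225*(-89/15) = -1335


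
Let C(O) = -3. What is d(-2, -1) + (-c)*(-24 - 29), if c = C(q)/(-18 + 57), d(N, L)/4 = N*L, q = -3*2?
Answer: 51/13 ≈ 3.9231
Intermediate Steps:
q = -6
d(N, L) = 4*L*N (d(N, L) = 4*(N*L) = 4*(L*N) = 4*L*N)
c = -1/13 (c = -3/(-18 + 57) = -3/39 = -3*1/39 = -1/13 ≈ -0.076923)
d(-2, -1) + (-c)*(-24 - 29) = 4*(-1)*(-2) + (-1*(-1/13))*(-24 - 29) = 8 + (1/13)*(-53) = 8 - 53/13 = 51/13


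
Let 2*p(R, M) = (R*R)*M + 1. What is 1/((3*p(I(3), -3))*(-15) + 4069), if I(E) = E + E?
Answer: 2/12953 ≈ 0.00015440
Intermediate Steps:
I(E) = 2*E
p(R, M) = ½ + M*R²/2 (p(R, M) = ((R*R)*M + 1)/2 = (R²*M + 1)/2 = (M*R² + 1)/2 = (1 + M*R²)/2 = ½ + M*R²/2)
1/((3*p(I(3), -3))*(-15) + 4069) = 1/((3*(½ + (½)*(-3)*(2*3)²))*(-15) + 4069) = 1/((3*(½ + (½)*(-3)*6²))*(-15) + 4069) = 1/((3*(½ + (½)*(-3)*36))*(-15) + 4069) = 1/((3*(½ - 54))*(-15) + 4069) = 1/((3*(-107/2))*(-15) + 4069) = 1/(-321/2*(-15) + 4069) = 1/(4815/2 + 4069) = 1/(12953/2) = 2/12953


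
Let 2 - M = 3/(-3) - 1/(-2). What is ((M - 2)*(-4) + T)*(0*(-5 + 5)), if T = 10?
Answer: 0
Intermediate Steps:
M = 5/2 (M = 2 - (3/(-3) - 1/(-2)) = 2 - (3*(-⅓) - 1*(-½)) = 2 - (-1 + ½) = 2 - 1*(-½) = 2 + ½ = 5/2 ≈ 2.5000)
((M - 2)*(-4) + T)*(0*(-5 + 5)) = ((5/2 - 2)*(-4) + 10)*(0*(-5 + 5)) = ((½)*(-4) + 10)*(0*0) = (-2 + 10)*0 = 8*0 = 0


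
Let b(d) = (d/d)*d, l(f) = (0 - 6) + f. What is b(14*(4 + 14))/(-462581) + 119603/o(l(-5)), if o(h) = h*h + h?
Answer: 718520099/660830 ≈ 1087.3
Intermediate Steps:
l(f) = -6 + f
o(h) = h + h**2 (o(h) = h**2 + h = h + h**2)
b(d) = d (b(d) = 1*d = d)
b(14*(4 + 14))/(-462581) + 119603/o(l(-5)) = (14*(4 + 14))/(-462581) + 119603/(((-6 - 5)*(1 + (-6 - 5)))) = (14*18)*(-1/462581) + 119603/((-11*(1 - 11))) = 252*(-1/462581) + 119603/((-11*(-10))) = -36/66083 + 119603/110 = -36/66083 + 119603*(1/110) = -36/66083 + 10873/10 = 718520099/660830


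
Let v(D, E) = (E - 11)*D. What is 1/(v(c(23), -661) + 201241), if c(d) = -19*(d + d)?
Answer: 1/788569 ≈ 1.2681e-6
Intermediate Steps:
c(d) = -38*d
v(D, E) = D*(-11 + E) (v(D, E) = (-11 + E)*D = D*(-11 + E))
1/(v(c(23), -661) + 201241) = 1/((-38*23)*(-11 - 661) + 201241) = 1/(-874*(-672) + 201241) = 1/(587328 + 201241) = 1/788569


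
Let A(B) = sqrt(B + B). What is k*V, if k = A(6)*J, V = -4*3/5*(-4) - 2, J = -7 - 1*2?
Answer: -684*sqrt(3)/5 ≈ -236.94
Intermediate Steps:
A(B) = sqrt(2)*sqrt(B) (A(B) = sqrt(2*B) = sqrt(2)*sqrt(B))
J = -9 (J = -7 - 2 = -9)
V = 38/5 (V = -4*3*(1/5)*(-4) - 2 = -12*(-4)/5 - 2 = -4*(-12/5) - 2 = 48/5 - 2 = 38/5 ≈ 7.6000)
k = -18*sqrt(3) (k = (sqrt(2)*sqrt(6))*(-9) = (2*sqrt(3))*(-9) = -18*sqrt(3) ≈ -31.177)
k*V = -18*sqrt(3)*(38/5) = -684*sqrt(3)/5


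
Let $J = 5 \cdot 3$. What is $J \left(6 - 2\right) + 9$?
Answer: $69$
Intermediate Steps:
$J = 15$
$J \left(6 - 2\right) + 9 = 15 \left(6 - 2\right) + 9 = 15 \cdot 4 + 9 = 60 + 9 = 69$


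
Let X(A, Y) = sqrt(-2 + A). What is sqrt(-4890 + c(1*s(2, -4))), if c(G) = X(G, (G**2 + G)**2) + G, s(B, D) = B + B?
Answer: sqrt(-4886 + sqrt(2)) ≈ 69.89*I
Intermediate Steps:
s(B, D) = 2*B
c(G) = G + sqrt(-2 + G) (c(G) = sqrt(-2 + G) + G = G + sqrt(-2 + G))
sqrt(-4890 + c(1*s(2, -4))) = sqrt(-4890 + (1*(2*2) + sqrt(-2 + 1*(2*2)))) = sqrt(-4890 + (1*4 + sqrt(-2 + 1*4))) = sqrt(-4890 + (4 + sqrt(-2 + 4))) = sqrt(-4890 + (4 + sqrt(2))) = sqrt(-4886 + sqrt(2))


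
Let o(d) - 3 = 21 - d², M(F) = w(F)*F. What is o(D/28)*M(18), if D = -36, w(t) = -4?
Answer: -78840/49 ≈ -1609.0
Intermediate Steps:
M(F) = -4*F
o(d) = 24 - d² (o(d) = 3 + (21 - d²) = 24 - d²)
o(D/28)*M(18) = (24 - (-36/28)²)*(-4*18) = (24 - (-36*1/28)²)*(-72) = (24 - (-9/7)²)*(-72) = (24 - 1*81/49)*(-72) = (24 - 81/49)*(-72) = (1095/49)*(-72) = -78840/49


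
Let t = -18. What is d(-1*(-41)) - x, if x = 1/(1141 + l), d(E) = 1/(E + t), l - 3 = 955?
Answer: 2076/48277 ≈ 0.043002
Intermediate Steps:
l = 958 (l = 3 + 955 = 958)
d(E) = 1/(-18 + E) (d(E) = 1/(E - 18) = 1/(-18 + E))
x = 1/2099 (x = 1/(1141 + 958) = 1/2099 ≈ 0.00047642)
d(-1*(-41)) - x = 1/(-18 - 1*(-41)) - 1*1/2099 = 1/(-18 + 41) - 1/2099 = 1/23 - 1/2099 = 2076/48277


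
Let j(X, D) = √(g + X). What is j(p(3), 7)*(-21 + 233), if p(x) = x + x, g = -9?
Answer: 212*I*√3 ≈ 367.19*I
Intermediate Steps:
p(x) = 2*x
j(X, D) = √(-9 + X)
j(p(3), 7)*(-21 + 233) = √(-9 + 2*3)*(-21 + 233) = √(-9 + 6)*212 = √(-3)*212 = (I*√3)*212 = 212*I*√3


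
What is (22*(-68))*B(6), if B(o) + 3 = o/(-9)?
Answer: 16456/3 ≈ 5485.3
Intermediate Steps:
B(o) = -3 - o/9 (B(o) = -3 + o/(-9) = -3 + o*(-1/9) = -3 - o/9)
(22*(-68))*B(6) = (22*(-68))*(-3 - 1/9*6) = -1496*(-3 - 2/3) = -1496*(-11/3) = 16456/3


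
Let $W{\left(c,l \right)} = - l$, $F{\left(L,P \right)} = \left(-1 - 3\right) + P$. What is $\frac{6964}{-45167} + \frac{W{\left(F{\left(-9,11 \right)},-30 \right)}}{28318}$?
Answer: $- \frac{97925771}{639519553} \approx -0.15312$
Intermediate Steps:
$F{\left(L,P \right)} = -4 + P$
$\frac{6964}{-45167} + \frac{W{\left(F{\left(-9,11 \right)},-30 \right)}}{28318} = \frac{6964}{-45167} + \frac{\left(-1\right) \left(-30\right)}{28318} = 6964 \left(- \frac{1}{45167}\right) + 30 \cdot \frac{1}{28318} = - \frac{6964}{45167} + \frac{15}{14159} = - \frac{97925771}{639519553}$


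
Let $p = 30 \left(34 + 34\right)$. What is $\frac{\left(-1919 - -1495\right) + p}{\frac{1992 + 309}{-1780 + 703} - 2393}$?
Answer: $- \frac{290072}{429927} \approx -0.6747$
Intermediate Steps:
$p = 2040$ ($p = 30 \cdot 68 = 2040$)
$\frac{\left(-1919 - -1495\right) + p}{\frac{1992 + 309}{-1780 + 703} - 2393} = \frac{\left(-1919 - -1495\right) + 2040}{\frac{1992 + 309}{-1780 + 703} - 2393} = \frac{\left(-1919 + 1495\right) + 2040}{\frac{2301}{-1077} - 2393} = \frac{-424 + 2040}{2301 \left(- \frac{1}{1077}\right) - 2393} = \frac{1616}{- \frac{767}{359} - 2393} = \frac{1616}{- \frac{859854}{359}} = 1616 \left(- \frac{359}{859854}\right) = - \frac{290072}{429927}$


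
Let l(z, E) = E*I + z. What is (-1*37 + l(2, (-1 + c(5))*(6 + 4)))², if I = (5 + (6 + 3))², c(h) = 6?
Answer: 95355225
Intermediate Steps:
I = 196 (I = (5 + 9)² = 14² = 196)
l(z, E) = z + 196*E (l(z, E) = E*196 + z = 196*E + z = z + 196*E)
(-1*37 + l(2, (-1 + c(5))*(6 + 4)))² = (-1*37 + (2 + 196*((-1 + 6)*(6 + 4))))² = (-37 + (2 + 196*(5*10)))² = (-37 + (2 + 196*50))² = (-37 + (2 + 9800))² = (-37 + 9802)² = 9765² = 95355225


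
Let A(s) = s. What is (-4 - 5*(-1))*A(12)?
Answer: 12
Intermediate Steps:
(-4 - 5*(-1))*A(12) = (-4 - 5*(-1))*12 = (-4 + 5)*12 = 1*12 = 12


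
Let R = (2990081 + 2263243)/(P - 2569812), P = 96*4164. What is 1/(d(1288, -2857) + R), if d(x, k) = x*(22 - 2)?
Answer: 180839/4657974863 ≈ 3.8824e-5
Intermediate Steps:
P = 399744
d(x, k) = 20*x (d(x, k) = x*20 = 20*x)
R = -437777/180839 (R = (2990081 + 2263243)/(399744 - 2569812) = 5253324/(-2170068) = 5253324*(-1/2170068) = -437777/180839 ≈ -2.4208)
1/(d(1288, -2857) + R) = 1/(20*1288 - 437777/180839) = 1/(25760 - 437777/180839) = 1/(4657974863/180839) = 180839/4657974863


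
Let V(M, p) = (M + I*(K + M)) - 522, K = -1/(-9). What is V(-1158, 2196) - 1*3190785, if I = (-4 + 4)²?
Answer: -3192465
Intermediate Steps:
K = ⅑ (K = -1*(-⅑) = ⅑ ≈ 0.11111)
I = 0 (I = 0² = 0)
V(M, p) = -522 + M (V(M, p) = (M + 0*(⅑ + M)) - 522 = (M + 0) - 522 = M - 522 = -522 + M)
V(-1158, 2196) - 1*3190785 = (-522 - 1158) - 1*3190785 = -1680 - 3190785 = -3192465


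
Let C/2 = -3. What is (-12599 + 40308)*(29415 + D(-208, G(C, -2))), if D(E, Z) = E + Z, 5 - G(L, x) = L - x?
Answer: 809546144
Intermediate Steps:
C = -6 (C = 2*(-3) = -6)
G(L, x) = 5 + x - L (G(L, x) = 5 - (L - x) = 5 + (x - L) = 5 + x - L)
(-12599 + 40308)*(29415 + D(-208, G(C, -2))) = (-12599 + 40308)*(29415 + (-208 + (5 - 2 - 1*(-6)))) = 27709*(29415 + (-208 + (5 - 2 + 6))) = 27709*(29415 + (-208 + 9)) = 27709*(29415 - 199) = 27709*29216 = 809546144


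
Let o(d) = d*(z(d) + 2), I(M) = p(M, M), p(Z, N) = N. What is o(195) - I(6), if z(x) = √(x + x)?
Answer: 384 + 195*√390 ≈ 4234.9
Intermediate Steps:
I(M) = M
z(x) = √2*√x (z(x) = √(2*x) = √2*√x)
o(d) = d*(2 + √2*√d) (o(d) = d*(√2*√d + 2) = d*(2 + √2*√d))
o(195) - I(6) = 195*(2 + √2*√195) - 1*6 = 195*(2 + √390) - 6 = (390 + 195*√390) - 6 = 384 + 195*√390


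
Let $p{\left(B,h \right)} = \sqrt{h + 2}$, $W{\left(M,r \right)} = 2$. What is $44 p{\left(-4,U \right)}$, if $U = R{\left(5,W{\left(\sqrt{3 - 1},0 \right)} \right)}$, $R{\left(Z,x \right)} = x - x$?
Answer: $44 \sqrt{2} \approx 62.225$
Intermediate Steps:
$R{\left(Z,x \right)} = 0$
$U = 0$
$p{\left(B,h \right)} = \sqrt{2 + h}$
$44 p{\left(-4,U \right)} = 44 \sqrt{2 + 0} = 44 \sqrt{2}$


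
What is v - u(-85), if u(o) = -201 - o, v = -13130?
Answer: -13014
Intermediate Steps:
v - u(-85) = -13130 - (-201 - 1*(-85)) = -13130 - (-201 + 85) = -13130 - 1*(-116) = -13130 + 116 = -13014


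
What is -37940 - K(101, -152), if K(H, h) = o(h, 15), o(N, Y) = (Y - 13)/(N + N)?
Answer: -5766879/152 ≈ -37940.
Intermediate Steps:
o(N, Y) = (-13 + Y)/(2*N) (o(N, Y) = (-13 + Y)/((2*N)) = (-13 + Y)*(1/(2*N)) = (-13 + Y)/(2*N))
K(H, h) = 1/h (K(H, h) = (-13 + 15)/(2*h) = (½)*2/h = 1/h)
-37940 - K(101, -152) = -37940 - 1/(-152) = -37940 - 1*(-1/152) = -37940 + 1/152 = -5766879/152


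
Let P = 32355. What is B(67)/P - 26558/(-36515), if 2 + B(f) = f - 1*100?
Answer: 171601213/236288565 ≈ 0.72624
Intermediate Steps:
B(f) = -102 + f (B(f) = -2 + (f - 1*100) = -2 + (f - 100) = -2 + (-100 + f) = -102 + f)
B(67)/P - 26558/(-36515) = (-102 + 67)/32355 - 26558/(-36515) = -35*1/32355 - 26558*(-1/36515) = -7/6471 + 26558/36515 = 171601213/236288565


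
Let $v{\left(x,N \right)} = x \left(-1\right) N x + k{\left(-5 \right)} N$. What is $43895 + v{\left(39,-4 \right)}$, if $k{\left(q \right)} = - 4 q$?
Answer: $49899$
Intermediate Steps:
$v{\left(x,N \right)} = 20 N - N x^{2}$ ($v{\left(x,N \right)} = x \left(-1\right) N x + \left(-4\right) \left(-5\right) N = - x N x + 20 N = - N x x + 20 N = - N x^{2} + 20 N = 20 N - N x^{2}$)
$43895 + v{\left(39,-4 \right)} = 43895 - 4 \left(20 - 39^{2}\right) = 43895 - 4 \left(20 - 1521\right) = 43895 - -6004 = 43895 + 6004 = 49899$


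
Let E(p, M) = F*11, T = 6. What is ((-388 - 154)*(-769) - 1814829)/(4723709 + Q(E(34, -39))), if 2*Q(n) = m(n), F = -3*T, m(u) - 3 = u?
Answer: -2796062/9447223 ≈ -0.29597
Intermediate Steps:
m(u) = 3 + u
F = -18 (F = -3*6 = -18)
E(p, M) = -198 (E(p, M) = -18*11 = -198)
Q(n) = 3/2 + n/2 (Q(n) = (3 + n)/2 = 3/2 + n/2)
((-388 - 154)*(-769) - 1814829)/(4723709 + Q(E(34, -39))) = ((-388 - 154)*(-769) - 1814829)/(4723709 + (3/2 + (½)*(-198))) = (-542*(-769) - 1814829)/(4723709 + (3/2 - 99)) = (416798 - 1814829)/(4723709 - 195/2) = -1398031/9447223/2 = -1398031*2/9447223 = -2796062/9447223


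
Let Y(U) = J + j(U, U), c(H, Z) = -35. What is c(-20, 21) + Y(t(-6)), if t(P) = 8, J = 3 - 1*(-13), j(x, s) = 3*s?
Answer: 5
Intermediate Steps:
J = 16 (J = 3 + 13 = 16)
Y(U) = 16 + 3*U
c(-20, 21) + Y(t(-6)) = -35 + (16 + 3*8) = -35 + (16 + 24) = -35 + 40 = 5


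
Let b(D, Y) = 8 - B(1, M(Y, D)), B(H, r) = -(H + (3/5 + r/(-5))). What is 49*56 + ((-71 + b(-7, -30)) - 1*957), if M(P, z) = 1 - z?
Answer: 1724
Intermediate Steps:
B(H, r) = -⅗ - H + r/5 (B(H, r) = -(H + (3*(⅕) + r*(-⅕))) = -(H + (⅗ - r/5)) = -(⅗ + H - r/5) = -⅗ - H + r/5)
b(D, Y) = 47/5 + D/5 (b(D, Y) = 8 - (-⅗ - 1*1 + (1 - D)/5) = 8 - (-⅗ - 1 + (⅕ - D/5)) = 8 - (-7/5 - D/5) = 8 + (7/5 + D/5) = 47/5 + D/5)
49*56 + ((-71 + b(-7, -30)) - 1*957) = 49*56 + ((-71 + (47/5 + (⅕)*(-7))) - 1*957) = 2744 + ((-71 + (47/5 - 7/5)) - 957) = 2744 + ((-71 + 8) - 957) = 2744 + (-63 - 957) = 2744 - 1020 = 1724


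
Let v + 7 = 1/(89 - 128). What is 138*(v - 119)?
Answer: -226090/13 ≈ -17392.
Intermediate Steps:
v = -274/39 (v = -7 + 1/(89 - 128) = -7 + 1/(-39) = -7 - 1/39 = -274/39 ≈ -7.0256)
138*(v - 119) = 138*(-274/39 - 119) = 138*(-4915/39) = -226090/13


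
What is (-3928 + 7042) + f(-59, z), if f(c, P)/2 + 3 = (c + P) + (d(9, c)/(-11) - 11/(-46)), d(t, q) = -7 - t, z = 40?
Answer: 777567/253 ≈ 3073.4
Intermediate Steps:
f(c, P) = -661/253 + 2*P + 2*c (f(c, P) = -6 + 2*((c + P) + ((-7 - 1*9)/(-11) - 11/(-46))) = -6 + 2*((P + c) + ((-7 - 9)*(-1/11) - 11*(-1/46))) = -6 + 2*((P + c) + (-16*(-1/11) + 11/46)) = -6 + 2*((P + c) + (16/11 + 11/46)) = -6 + 2*((P + c) + 857/506) = -6 + 2*(857/506 + P + c) = -6 + (857/253 + 2*P + 2*c) = -661/253 + 2*P + 2*c)
(-3928 + 7042) + f(-59, z) = (-3928 + 7042) + (-661/253 + 2*40 + 2*(-59)) = 3114 + (-661/253 + 80 - 118) = 3114 - 10275/253 = 777567/253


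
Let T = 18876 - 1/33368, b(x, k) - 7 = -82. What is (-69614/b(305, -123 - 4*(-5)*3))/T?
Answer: 2322879952/47239077525 ≈ 0.049173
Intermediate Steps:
b(x, k) = -75 (b(x, k) = 7 - 82 = -75)
T = 629854367/33368 (T = 18876 - 1*1/33368 = 18876 - 1/33368 = 629854367/33368 ≈ 18876.)
(-69614/b(305, -123 - 4*(-5)*3))/T = (-69614/(-75))/(629854367/33368) = -69614*(-1/75)*(33368/629854367) = (69614/75)*(33368/629854367) = 2322879952/47239077525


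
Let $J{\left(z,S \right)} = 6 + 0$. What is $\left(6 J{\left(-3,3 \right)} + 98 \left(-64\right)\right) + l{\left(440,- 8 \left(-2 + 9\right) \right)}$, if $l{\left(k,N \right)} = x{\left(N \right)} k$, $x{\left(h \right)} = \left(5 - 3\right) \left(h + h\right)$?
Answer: $-104796$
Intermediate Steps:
$x{\left(h \right)} = 4 h$ ($x{\left(h \right)} = 2 \cdot 2 h = 4 h$)
$J{\left(z,S \right)} = 6$
$l{\left(k,N \right)} = 4 N k$
$\left(6 J{\left(-3,3 \right)} + 98 \left(-64\right)\right) + l{\left(440,- 8 \left(-2 + 9\right) \right)} = \left(6 \cdot 6 + 98 \left(-64\right)\right) + 4 \left(- 8 \left(-2 + 9\right)\right) 440 = \left(36 - 6272\right) + 4 \left(\left(-8\right) 7\right) 440 = -6236 + 4 \left(-56\right) 440 = -6236 - 98560 = -104796$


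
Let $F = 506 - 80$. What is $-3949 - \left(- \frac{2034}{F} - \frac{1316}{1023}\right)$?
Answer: $- \frac{286387484}{72633} \approx -3942.9$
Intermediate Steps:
$F = 426$ ($F = 506 - 80 = 426$)
$-3949 - \left(- \frac{2034}{F} - \frac{1316}{1023}\right) = -3949 - \left(- \frac{2034}{426} - \frac{1316}{1023}\right) = -3949 - \left(\left(-2034\right) \frac{1}{426} - \frac{1316}{1023}\right) = -3949 - \left(- \frac{339}{71} - \frac{1316}{1023}\right) = -3949 - - \frac{440233}{72633} = -3949 + \frac{440233}{72633} = - \frac{286387484}{72633}$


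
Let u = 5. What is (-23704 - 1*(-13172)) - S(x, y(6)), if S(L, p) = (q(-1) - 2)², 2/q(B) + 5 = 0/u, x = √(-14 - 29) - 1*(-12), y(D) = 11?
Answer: -263444/25 ≈ -10538.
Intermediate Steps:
x = 12 + I*√43 (x = √(-43) + 12 = I*√43 + 12 = 12 + I*√43 ≈ 12.0 + 6.5574*I)
q(B) = -⅖ (q(B) = 2/(-5 + 0/5) = 2/(-5 + 0*(⅕)) = 2/(-5 + 0) = 2/(-5) = 2*(-⅕) = -⅖)
S(L, p) = 144/25 (S(L, p) = (-⅖ - 2)² = (-12/5)² = 144/25)
(-23704 - 1*(-13172)) - S(x, y(6)) = (-23704 - 1*(-13172)) - 1*144/25 = (-23704 + 13172) - 144/25 = -10532 - 144/25 = -263444/25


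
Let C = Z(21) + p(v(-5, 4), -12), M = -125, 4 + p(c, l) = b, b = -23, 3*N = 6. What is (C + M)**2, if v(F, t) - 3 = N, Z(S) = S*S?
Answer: 83521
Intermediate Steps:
N = 2 (N = (1/3)*6 = 2)
Z(S) = S**2
v(F, t) = 5 (v(F, t) = 3 + 2 = 5)
p(c, l) = -27 (p(c, l) = -4 - 23 = -27)
C = 414 (C = 21**2 - 27 = 441 - 27 = 414)
(C + M)**2 = (414 - 125)**2 = 289**2 = 83521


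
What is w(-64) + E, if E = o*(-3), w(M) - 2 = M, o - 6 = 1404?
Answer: -4292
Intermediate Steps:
o = 1410 (o = 6 + 1404 = 1410)
w(M) = 2 + M
E = -4230 (E = 1410*(-3) = -4230)
w(-64) + E = (2 - 64) - 4230 = -62 - 4230 = -4292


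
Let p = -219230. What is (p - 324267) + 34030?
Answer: -509467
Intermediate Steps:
(p - 324267) + 34030 = (-219230 - 324267) + 34030 = -543497 + 34030 = -509467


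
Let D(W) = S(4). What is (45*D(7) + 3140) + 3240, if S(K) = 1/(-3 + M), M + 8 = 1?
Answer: 12751/2 ≈ 6375.5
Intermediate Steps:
M = -7 (M = -8 + 1 = -7)
S(K) = -⅒ (S(K) = 1/(-3 - 7) = 1/(-10) = -⅒)
D(W) = -⅒
(45*D(7) + 3140) + 3240 = (45*(-⅒) + 3140) + 3240 = (-9/2 + 3140) + 3240 = 6271/2 + 3240 = 12751/2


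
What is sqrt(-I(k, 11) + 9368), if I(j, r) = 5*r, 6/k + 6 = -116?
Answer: sqrt(9313) ≈ 96.504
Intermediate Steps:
k = -3/61 (k = 6/(-6 - 116) = 6/(-122) = 6*(-1/122) = -3/61 ≈ -0.049180)
sqrt(-I(k, 11) + 9368) = sqrt(-5*11 + 9368) = sqrt(-1*55 + 9368) = sqrt(-55 + 9368) = sqrt(9313)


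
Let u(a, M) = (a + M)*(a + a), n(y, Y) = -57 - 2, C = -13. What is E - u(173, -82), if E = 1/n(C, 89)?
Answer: -1857675/59 ≈ -31486.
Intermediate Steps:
n(y, Y) = -59
E = -1/59 (E = 1/(-59) = -1/59 ≈ -0.016949)
u(a, M) = 2*a*(M + a) (u(a, M) = (M + a)*(2*a) = 2*a*(M + a))
E - u(173, -82) = -1/59 - 2*173*(-82 + 173) = -1/59 - 2*173*91 = -1/59 - 1*31486 = -1/59 - 31486 = -1857675/59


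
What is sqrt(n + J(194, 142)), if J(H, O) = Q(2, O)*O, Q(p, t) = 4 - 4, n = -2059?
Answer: I*sqrt(2059) ≈ 45.376*I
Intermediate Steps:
Q(p, t) = 0
J(H, O) = 0 (J(H, O) = 0*O = 0)
sqrt(n + J(194, 142)) = sqrt(-2059 + 0) = sqrt(-2059) = I*sqrt(2059)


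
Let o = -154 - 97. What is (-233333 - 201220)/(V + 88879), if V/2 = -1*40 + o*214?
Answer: 434553/18629 ≈ 23.327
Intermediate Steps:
o = -251
V = -107508 (V = 2*(-1*40 - 251*214) = 2*(-40 - 53714) = 2*(-53754) = -107508)
(-233333 - 201220)/(V + 88879) = (-233333 - 201220)/(-107508 + 88879) = -434553/(-18629) = -434553*(-1/18629) = 434553/18629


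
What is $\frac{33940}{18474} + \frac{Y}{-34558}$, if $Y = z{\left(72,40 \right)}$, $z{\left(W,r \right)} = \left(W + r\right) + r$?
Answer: $\frac{292522618}{159606123} \approx 1.8328$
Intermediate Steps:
$z{\left(W,r \right)} = W + 2 r$
$Y = 152$ ($Y = 72 + 2 \cdot 40 = 72 + 80 = 152$)
$\frac{33940}{18474} + \frac{Y}{-34558} = \frac{33940}{18474} + \frac{152}{-34558} = 33940 \cdot \frac{1}{18474} + 152 \left(- \frac{1}{34558}\right) = \frac{16970}{9237} - \frac{76}{17279} = \frac{292522618}{159606123}$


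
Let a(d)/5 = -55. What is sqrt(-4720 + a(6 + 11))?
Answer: 3*I*sqrt(555) ≈ 70.675*I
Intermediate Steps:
a(d) = -275 (a(d) = 5*(-55) = -275)
sqrt(-4720 + a(6 + 11)) = sqrt(-4720 - 275) = sqrt(-4995) = 3*I*sqrt(555)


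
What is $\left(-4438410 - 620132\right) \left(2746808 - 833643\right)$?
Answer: $-9677825505430$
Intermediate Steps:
$\left(-4438410 - 620132\right) \left(2746808 - 833643\right) = - 5058542 \left(2746808 - 833643\right) = \left(-5058542\right) 1913165 = -9677825505430$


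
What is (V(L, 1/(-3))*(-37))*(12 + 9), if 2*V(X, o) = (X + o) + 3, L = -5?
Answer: 1813/2 ≈ 906.50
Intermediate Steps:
V(X, o) = 3/2 + X/2 + o/2 (V(X, o) = ((X + o) + 3)/2 = (3 + X + o)/2 = 3/2 + X/2 + o/2)
(V(L, 1/(-3))*(-37))*(12 + 9) = ((3/2 + (1/2)*(-5) + (1/2)/(-3))*(-37))*(12 + 9) = ((3/2 - 5/2 + (1/2)*(-1/3))*(-37))*21 = ((3/2 - 5/2 - 1/6)*(-37))*21 = -7/6*(-37)*21 = (259/6)*21 = 1813/2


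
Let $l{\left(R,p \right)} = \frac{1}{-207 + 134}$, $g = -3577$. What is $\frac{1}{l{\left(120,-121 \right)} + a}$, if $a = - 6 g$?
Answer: $\frac{73}{1566725} \approx 4.6594 \cdot 10^{-5}$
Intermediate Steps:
$a = 21462$ ($a = \left(-6\right) \left(-3577\right) = 21462$)
$l{\left(R,p \right)} = - \frac{1}{73}$ ($l{\left(R,p \right)} = \frac{1}{-73} = - \frac{1}{73}$)
$\frac{1}{l{\left(120,-121 \right)} + a} = \frac{1}{- \frac{1}{73} + 21462} = \frac{1}{\frac{1566725}{73}} = \frac{73}{1566725}$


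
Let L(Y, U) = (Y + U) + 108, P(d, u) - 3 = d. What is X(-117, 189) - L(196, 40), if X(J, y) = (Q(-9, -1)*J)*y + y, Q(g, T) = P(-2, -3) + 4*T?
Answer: 66184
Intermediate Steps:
P(d, u) = 3 + d
L(Y, U) = 108 + U + Y (L(Y, U) = (U + Y) + 108 = 108 + U + Y)
Q(g, T) = 1 + 4*T (Q(g, T) = (3 - 2) + 4*T = 1 + 4*T)
X(J, y) = y - 3*J*y (X(J, y) = ((1 + 4*(-1))*J)*y + y = ((1 - 4)*J)*y + y = (-3*J)*y + y = -3*J*y + y = y - 3*J*y)
X(-117, 189) - L(196, 40) = 189*(1 - 3*(-117)) - (108 + 40 + 196) = 189*(1 + 351) - 1*344 = 189*352 - 344 = 66528 - 344 = 66184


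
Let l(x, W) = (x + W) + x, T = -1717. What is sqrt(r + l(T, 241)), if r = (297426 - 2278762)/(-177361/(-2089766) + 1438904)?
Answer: I*sqrt(1155327650097339497571455153)/601394566765 ≈ 56.519*I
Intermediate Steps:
r = -4140528607376/3006972833825 (r = -1981336/(-177361*(-1/2089766) + 1438904) = -1981336/(177361/2089766 + 1438904) = -1981336/3006972833825/2089766 = -1981336*2089766/3006972833825 = -4140528607376/3006972833825 ≈ -1.3770)
l(x, W) = W + 2*x (l(x, W) = (W + x) + x = W + 2*x)
sqrt(r + l(T, 241)) = sqrt(-4140528607376/3006972833825 + (241 + 2*(-1717))) = sqrt(-4140528607376/3006972833825 + (241 - 3434)) = sqrt(-4140528607376/3006972833825 - 3193) = sqrt(-9605404787010601/3006972833825) = I*sqrt(1155327650097339497571455153)/601394566765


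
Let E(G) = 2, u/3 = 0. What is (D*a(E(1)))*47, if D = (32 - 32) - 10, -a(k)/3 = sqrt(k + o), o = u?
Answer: 1410*sqrt(2) ≈ 1994.0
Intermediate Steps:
u = 0 (u = 3*0 = 0)
o = 0
a(k) = -3*sqrt(k) (a(k) = -3*sqrt(k + 0) = -3*sqrt(k))
D = -10 (D = 0 - 10 = -10)
(D*a(E(1)))*47 = -(-30)*sqrt(2)*47 = (30*sqrt(2))*47 = 1410*sqrt(2)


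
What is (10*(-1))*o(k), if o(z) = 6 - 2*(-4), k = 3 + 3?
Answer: -140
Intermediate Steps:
k = 6
o(z) = 14 (o(z) = 6 + 8 = 14)
(10*(-1))*o(k) = (10*(-1))*14 = -10*14 = -140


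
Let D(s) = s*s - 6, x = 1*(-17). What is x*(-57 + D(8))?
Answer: -17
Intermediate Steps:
x = -17
D(s) = -6 + s² (D(s) = s² - 6 = -6 + s²)
x*(-57 + D(8)) = -17*(-57 + (-6 + 8²)) = -17*(-57 + (-6 + 64)) = -17*(-57 + 58) = -17*1 = -17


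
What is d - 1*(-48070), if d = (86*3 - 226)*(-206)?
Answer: 41478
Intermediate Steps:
d = -6592 (d = (258 - 226)*(-206) = 32*(-206) = -6592)
d - 1*(-48070) = -6592 - 1*(-48070) = -6592 + 48070 = 41478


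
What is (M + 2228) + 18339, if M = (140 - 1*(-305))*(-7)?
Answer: 17452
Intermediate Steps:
M = -3115 (M = (140 + 305)*(-7) = 445*(-7) = -3115)
(M + 2228) + 18339 = (-3115 + 2228) + 18339 = -887 + 18339 = 17452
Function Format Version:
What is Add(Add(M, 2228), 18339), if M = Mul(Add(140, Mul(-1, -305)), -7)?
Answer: 17452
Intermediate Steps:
M = -3115 (M = Mul(Add(140, 305), -7) = Mul(445, -7) = -3115)
Add(Add(M, 2228), 18339) = Add(Add(-3115, 2228), 18339) = Add(-887, 18339) = 17452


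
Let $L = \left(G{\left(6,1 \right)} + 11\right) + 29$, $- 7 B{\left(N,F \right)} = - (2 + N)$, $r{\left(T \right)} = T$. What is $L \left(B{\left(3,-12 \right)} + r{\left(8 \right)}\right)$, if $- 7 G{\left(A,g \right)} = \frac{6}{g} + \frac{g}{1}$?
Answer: $\frac{2379}{7} \approx 339.86$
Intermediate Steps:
$B{\left(N,F \right)} = \frac{2}{7} + \frac{N}{7}$ ($B{\left(N,F \right)} = - \frac{\left(-1\right) \left(2 + N\right)}{7} = - \frac{-2 - N}{7} = \frac{2}{7} + \frac{N}{7}$)
$G{\left(A,g \right)} = - \frac{6}{7 g} - \frac{g}{7}$ ($G{\left(A,g \right)} = - \frac{\frac{6}{g} + \frac{g}{1}}{7} = - \frac{\frac{6}{g} + g 1}{7} = - \frac{\frac{6}{g} + g}{7} = - \frac{g + \frac{6}{g}}{7} = - \frac{6}{7 g} - \frac{g}{7}$)
$L = 39$ ($L = \left(\frac{-6 - 1^{2}}{7 \cdot 1} + 11\right) + 29 = \left(\frac{1}{7} \cdot 1 \left(-6 - 1\right) + 11\right) + 29 = \left(\frac{1}{7} \cdot 1 \left(-7\right) + 11\right) + 29 = \left(-1 + 11\right) + 29 = 10 + 29 = 39$)
$L \left(B{\left(3,-12 \right)} + r{\left(8 \right)}\right) = 39 \left(\left(\frac{2}{7} + \frac{1}{7} \cdot 3\right) + 8\right) = 39 \left(\left(\frac{2}{7} + \frac{3}{7}\right) + 8\right) = 39 \left(\frac{5}{7} + 8\right) = 39 \cdot \frac{61}{7} = \frac{2379}{7}$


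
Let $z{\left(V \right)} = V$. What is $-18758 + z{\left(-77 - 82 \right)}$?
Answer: $-18917$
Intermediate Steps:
$-18758 + z{\left(-77 - 82 \right)} = -18758 - 159 = -18917$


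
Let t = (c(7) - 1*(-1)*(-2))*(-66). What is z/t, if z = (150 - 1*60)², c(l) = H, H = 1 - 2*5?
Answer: 1350/121 ≈ 11.157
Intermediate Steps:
H = -9 (H = 1 - 10 = -9)
c(l) = -9
z = 8100 (z = (150 - 60)² = 90² = 8100)
t = 726 (t = (-9 - 1*(-1)*(-2))*(-66) = (-9 + 1*(-2))*(-66) = (-9 - 2)*(-66) = -11*(-66) = 726)
z/t = 8100/726 = 8100*(1/726) = 1350/121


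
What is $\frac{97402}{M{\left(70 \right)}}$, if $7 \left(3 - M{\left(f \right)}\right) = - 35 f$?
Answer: $\frac{97402}{353} \approx 275.93$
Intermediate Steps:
$M{\left(f \right)} = 3 + 5 f$ ($M{\left(f \right)} = 3 - \frac{\left(-35\right) f}{7} = 3 + 5 f$)
$\frac{97402}{M{\left(70 \right)}} = \frac{97402}{3 + 5 \cdot 70} = \frac{97402}{3 + 350} = \frac{97402}{353}$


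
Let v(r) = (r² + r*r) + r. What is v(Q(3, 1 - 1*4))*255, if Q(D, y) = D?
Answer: 5355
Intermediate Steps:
v(r) = r + 2*r² (v(r) = (r² + r²) + r = 2*r² + r = r + 2*r²)
v(Q(3, 1 - 1*4))*255 = (3*(1 + 2*3))*255 = (3*(1 + 6))*255 = (3*7)*255 = 21*255 = 5355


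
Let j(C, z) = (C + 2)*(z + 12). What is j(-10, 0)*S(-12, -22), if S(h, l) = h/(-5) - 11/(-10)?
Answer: -336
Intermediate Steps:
S(h, l) = 11/10 - h/5 (S(h, l) = h*(-1/5) - 11*(-1/10) = -h/5 + 11/10 = 11/10 - h/5)
j(C, z) = (2 + C)*(12 + z)
j(-10, 0)*S(-12, -22) = (24 + 2*0 + 12*(-10) - 10*0)*(11/10 - 1/5*(-12)) = (24 + 0 - 120 + 0)*(11/10 + 12/5) = -96*7/2 = -336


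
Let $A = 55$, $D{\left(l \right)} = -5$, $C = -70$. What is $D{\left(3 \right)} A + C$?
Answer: $-345$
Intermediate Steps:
$D{\left(3 \right)} A + C = \left(-5\right) 55 - 70 = -275 - 70 = -345$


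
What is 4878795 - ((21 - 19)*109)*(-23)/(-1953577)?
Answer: 9531101694701/1953577 ≈ 4.8788e+6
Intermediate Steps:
4878795 - ((21 - 19)*109)*(-23)/(-1953577) = 4878795 - (2*109)*(-23)*(-1)/1953577 = 4878795 - 218*(-23)*(-1)/1953577 = 4878795 - (-5014)*(-1)/1953577 = 4878795 - 1*5014/1953577 = 4878795 - 5014/1953577 = 9531101694701/1953577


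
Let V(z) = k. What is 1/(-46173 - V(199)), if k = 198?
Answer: -1/46371 ≈ -2.1565e-5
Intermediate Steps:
V(z) = 198
1/(-46173 - V(199)) = 1/(-46173 - 1*198) = 1/(-46173 - 198) = 1/(-46371) = -1/46371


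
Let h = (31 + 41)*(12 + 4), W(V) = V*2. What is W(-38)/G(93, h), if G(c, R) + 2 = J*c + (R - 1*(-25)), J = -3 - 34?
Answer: 38/1133 ≈ 0.033539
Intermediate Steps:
J = -37
W(V) = 2*V
h = 1152 (h = 72*16 = 1152)
G(c, R) = 23 + R - 37*c (G(c, R) = -2 + (-37*c + (R - 1*(-25))) = -2 + (-37*c + (R + 25)) = -2 + (-37*c + (25 + R)) = -2 + (25 + R - 37*c) = 23 + R - 37*c)
W(-38)/G(93, h) = (2*(-38))/(23 + 1152 - 37*93) = -76/(23 + 1152 - 3441) = -76/(-2266) = -76*(-1/2266) = 38/1133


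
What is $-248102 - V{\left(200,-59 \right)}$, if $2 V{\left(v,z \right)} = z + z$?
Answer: $-248043$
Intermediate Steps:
$V{\left(v,z \right)} = z$ ($V{\left(v,z \right)} = \frac{z + z}{2} = \frac{2 z}{2} = z$)
$-248102 - V{\left(200,-59 \right)} = -248102 - -59 = -248102 + 59 = -248043$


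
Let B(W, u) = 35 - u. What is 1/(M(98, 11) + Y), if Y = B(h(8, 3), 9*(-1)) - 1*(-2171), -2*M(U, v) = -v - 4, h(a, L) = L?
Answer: 2/4445 ≈ 0.00044994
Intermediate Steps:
M(U, v) = 2 + v/2 (M(U, v) = -(-v - 4)/2 = -(-4 - v)/2 = 2 + v/2)
Y = 2215 (Y = (35 - 9*(-1)) - 1*(-2171) = (35 - 1*(-9)) + 2171 = (35 + 9) + 2171 = 44 + 2171 = 2215)
1/(M(98, 11) + Y) = 1/((2 + (½)*11) + 2215) = 1/((2 + 11/2) + 2215) = 1/(15/2 + 2215) = 1/(4445/2) = 2/4445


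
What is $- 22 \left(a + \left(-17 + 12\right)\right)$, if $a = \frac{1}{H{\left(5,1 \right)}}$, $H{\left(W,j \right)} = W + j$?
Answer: $\frac{319}{3} \approx 106.33$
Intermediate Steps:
$a = \frac{1}{6}$ ($a = \frac{1}{5 + 1} = \frac{1}{6} \approx 0.16667$)
$- 22 \left(a + \left(-17 + 12\right)\right) = - 22 \left(\frac{1}{6} + \left(-17 + 12\right)\right) = - 22 \left(\frac{1}{6} - 5\right) = \left(-22\right) \left(- \frac{29}{6}\right) = \frac{319}{3}$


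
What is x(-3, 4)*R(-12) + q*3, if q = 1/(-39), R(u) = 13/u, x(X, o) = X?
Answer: 165/52 ≈ 3.1731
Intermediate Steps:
q = -1/39 ≈ -0.025641
x(-3, 4)*R(-12) + q*3 = -39/(-12) - 1/39*3 = -39*(-1)/12 - 1/13 = -3*(-13/12) - 1/13 = 13/4 - 1/13 = 165/52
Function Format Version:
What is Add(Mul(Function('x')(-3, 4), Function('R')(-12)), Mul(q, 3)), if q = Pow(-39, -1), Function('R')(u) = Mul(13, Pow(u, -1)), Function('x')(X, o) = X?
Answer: Rational(165, 52) ≈ 3.1731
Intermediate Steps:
q = Rational(-1, 39) ≈ -0.025641
Add(Mul(Function('x')(-3, 4), Function('R')(-12)), Mul(q, 3)) = Add(Mul(-3, Mul(13, Pow(-12, -1))), Mul(Rational(-1, 39), 3)) = Add(Mul(-3, Mul(13, Rational(-1, 12))), Rational(-1, 13)) = Add(Mul(-3, Rational(-13, 12)), Rational(-1, 13)) = Add(Rational(13, 4), Rational(-1, 13)) = Rational(165, 52)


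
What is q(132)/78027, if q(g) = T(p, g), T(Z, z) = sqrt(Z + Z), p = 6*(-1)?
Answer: 2*I*sqrt(3)/78027 ≈ 4.4396e-5*I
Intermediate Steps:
p = -6
T(Z, z) = sqrt(2)*sqrt(Z) (T(Z, z) = sqrt(2*Z) = sqrt(2)*sqrt(Z))
q(g) = 2*I*sqrt(3) (q(g) = sqrt(2)*sqrt(-6) = sqrt(2)*(I*sqrt(6)) = 2*I*sqrt(3))
q(132)/78027 = (2*I*sqrt(3))/78027 = (2*I*sqrt(3))*(1/78027) = 2*I*sqrt(3)/78027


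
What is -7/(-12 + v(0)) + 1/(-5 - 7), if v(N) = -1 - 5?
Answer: 11/36 ≈ 0.30556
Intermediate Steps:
v(N) = -6
-7/(-12 + v(0)) + 1/(-5 - 7) = -7/(-12 - 6) + 1/(-5 - 7) = -7/(-18) + 1/(-12) = -7*(-1/18) - 1/12 = 7/18 - 1/12 = 11/36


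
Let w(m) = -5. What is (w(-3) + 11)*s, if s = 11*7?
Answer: 462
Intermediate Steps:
s = 77
(w(-3) + 11)*s = (-5 + 11)*77 = 6*77 = 462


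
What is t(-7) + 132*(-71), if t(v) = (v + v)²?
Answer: -9176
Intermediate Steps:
t(v) = 4*v² (t(v) = (2*v)² = 4*v²)
t(-7) + 132*(-71) = 4*(-7)² + 132*(-71) = 4*49 - 9372 = 196 - 9372 = -9176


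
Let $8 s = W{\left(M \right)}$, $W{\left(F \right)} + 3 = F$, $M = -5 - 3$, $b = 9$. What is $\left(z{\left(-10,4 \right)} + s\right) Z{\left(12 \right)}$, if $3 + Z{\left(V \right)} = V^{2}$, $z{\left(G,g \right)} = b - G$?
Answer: $\frac{19881}{8} \approx 2485.1$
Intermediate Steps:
$M = -8$
$z{\left(G,g \right)} = 9 - G$
$W{\left(F \right)} = -3 + F$
$s = - \frac{11}{8}$ ($s = \frac{-3 - 8}{8} = \frac{1}{8} \left(-11\right) = - \frac{11}{8} \approx -1.375$)
$Z{\left(V \right)} = -3 + V^{2}$
$\left(z{\left(-10,4 \right)} + s\right) Z{\left(12 \right)} = \left(\left(9 - -10\right) - \frac{11}{8}\right) \left(-3 + 12^{2}\right) = \left(\left(9 + 10\right) - \frac{11}{8}\right) \left(-3 + 144\right) = \left(19 - \frac{11}{8}\right) 141 = \frac{141}{8} \cdot 141 = \frac{19881}{8}$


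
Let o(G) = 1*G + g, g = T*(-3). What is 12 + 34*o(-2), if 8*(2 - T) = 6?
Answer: -367/2 ≈ -183.50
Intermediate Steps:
T = 5/4 (T = 2 - 1/8*6 = 2 - 3/4 = 5/4 ≈ 1.2500)
g = -15/4 (g = (5/4)*(-3) = -15/4 ≈ -3.7500)
o(G) = -15/4 + G (o(G) = 1*G - 15/4 = G - 15/4 = -15/4 + G)
12 + 34*o(-2) = 12 + 34*(-15/4 - 2) = 12 + 34*(-23/4) = 12 - 391/2 = -367/2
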